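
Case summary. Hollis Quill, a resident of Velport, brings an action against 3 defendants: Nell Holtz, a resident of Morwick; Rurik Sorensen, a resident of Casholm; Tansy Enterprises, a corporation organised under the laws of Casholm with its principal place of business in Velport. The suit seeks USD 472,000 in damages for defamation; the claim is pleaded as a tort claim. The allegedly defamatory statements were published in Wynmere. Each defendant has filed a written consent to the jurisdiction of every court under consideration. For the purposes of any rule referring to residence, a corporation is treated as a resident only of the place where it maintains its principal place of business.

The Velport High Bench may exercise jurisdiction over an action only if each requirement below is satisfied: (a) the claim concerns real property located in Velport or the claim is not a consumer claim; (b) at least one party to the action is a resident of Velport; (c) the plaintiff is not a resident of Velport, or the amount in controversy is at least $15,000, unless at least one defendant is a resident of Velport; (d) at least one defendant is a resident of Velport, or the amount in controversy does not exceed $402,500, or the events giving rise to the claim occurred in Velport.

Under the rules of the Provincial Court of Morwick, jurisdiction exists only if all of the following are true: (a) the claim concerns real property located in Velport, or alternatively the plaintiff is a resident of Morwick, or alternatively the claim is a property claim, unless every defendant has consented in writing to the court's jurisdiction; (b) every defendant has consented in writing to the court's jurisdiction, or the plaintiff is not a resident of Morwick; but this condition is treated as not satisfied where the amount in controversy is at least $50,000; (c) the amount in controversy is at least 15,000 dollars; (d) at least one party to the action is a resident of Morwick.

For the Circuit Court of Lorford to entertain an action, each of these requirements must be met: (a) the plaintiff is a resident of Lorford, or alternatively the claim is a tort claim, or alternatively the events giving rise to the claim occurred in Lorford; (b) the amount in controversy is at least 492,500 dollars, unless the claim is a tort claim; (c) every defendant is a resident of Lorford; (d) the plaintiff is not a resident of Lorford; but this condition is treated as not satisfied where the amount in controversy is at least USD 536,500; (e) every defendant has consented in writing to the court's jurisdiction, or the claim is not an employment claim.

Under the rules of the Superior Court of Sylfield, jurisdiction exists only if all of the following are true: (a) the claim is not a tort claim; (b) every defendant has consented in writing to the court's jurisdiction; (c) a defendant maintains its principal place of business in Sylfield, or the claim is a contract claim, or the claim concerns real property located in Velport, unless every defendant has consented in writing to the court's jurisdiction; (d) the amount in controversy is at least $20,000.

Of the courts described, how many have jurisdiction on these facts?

The Velport High Bench:
  (a) The claim is a tort claim, not a consumer claim — that alternative is enough. Satisfied.
  (b) Hollis Quill resides in Velport. Condition met.
  (c) The amount in controversy is 472,000 dollars, which meets the $15,000 floor, so this disjunct is met. Satisfied.
  (d) Tansy Enterprises resides in Velport, so one alternative holds. Met.
  → Jurisdiction lies.
The Provincial Court of Morwick:
  (a) The claim does not concern real property; the plaintiff resides in Velport, not Morwick; the claim is a tort claim, not a property claim — no alternative holds. However, every defendant has filed written consent, so the 'unless' proviso supplies this condition. Condition met.
  (b) Every defendant has filed written consent — that alternative is enough. But the amount in controversy is 472,000 dollars, which meets the 50,000 dollars floor, triggering the carve-out and defeating this condition. Not met.
  (c) The amount in controversy is USD 472,000, which meets the USD 15,000 floor. Condition met.
  (d) Nell Holtz resides in Morwick. Met.
  → At least one condition fails; no jurisdiction.
The Circuit Court of Lorford:
  (a) The claim is a tort claim, so this disjunct is met. Met.
  (b) The amount in controversy is 472,000 dollars, below the $492,500 floor. However, the claim is a tort claim, so the 'unless' proviso supplies this condition. Met.
  (c) The defendants reside as follows — Nell Holtz in Morwick, Rurik Sorensen in Casholm, Tansy Enterprises in Velport — not all in Lorford. Condition not met.
  (d) The plaintiff resides in Velport, which is not Lorford. The carve-out does not apply: the amount in controversy is $472,000, below the 536,500 dollars floor. Satisfied.
  (e) Every defendant has filed written consent, which satisfies one of the alternatives. Condition met.
  → At least one condition fails; no jurisdiction.
The Superior Court of Sylfield:
  (a) The claim is a tort claim. Fails.
  (b) Every defendant has filed written consent. Condition met.
  (c) The corporate defendant(s) have their principal place of business in Velport, not Sylfield; the claim is a tort claim, not a contract claim; the claim does not concern real property — no alternative holds. The proviso rescues it, though: every defendant has filed written consent. Satisfied.
  (d) The amount in controversy is 472,000 dollars, which meets the $20,000 floor. Satisfied.
  → Not every requirement is met — no jurisdiction.
Courts with jurisdiction: the Velport High Bench — 1 in total.

1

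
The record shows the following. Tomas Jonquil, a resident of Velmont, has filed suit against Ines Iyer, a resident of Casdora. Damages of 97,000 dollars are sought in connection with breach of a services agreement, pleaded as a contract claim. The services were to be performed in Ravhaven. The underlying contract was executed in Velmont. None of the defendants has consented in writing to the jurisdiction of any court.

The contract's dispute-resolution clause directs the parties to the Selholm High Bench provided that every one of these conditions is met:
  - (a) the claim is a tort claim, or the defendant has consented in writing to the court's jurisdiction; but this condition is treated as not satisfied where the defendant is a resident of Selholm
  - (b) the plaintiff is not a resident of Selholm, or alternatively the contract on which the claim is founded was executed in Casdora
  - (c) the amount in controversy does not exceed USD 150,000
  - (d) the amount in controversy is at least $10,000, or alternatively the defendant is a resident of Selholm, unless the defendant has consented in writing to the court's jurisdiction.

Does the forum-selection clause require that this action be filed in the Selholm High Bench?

No

The Selholm High Bench:
  (a) The claim is a contract claim, not a tort claim; no such written consent has been filed — every alternative fails. Not met.
  (b) The plaintiff resides in Velmont, which is not Selholm, so this disjunct is met. Condition met.
  (c) The amount in controversy is USD 97,000, within the 150,000 dollars ceiling. Met.
  (d) The amount in controversy is $97,000, which meets the $10,000 floor, so this disjunct is met. Condition met.
  → The clause does not apply.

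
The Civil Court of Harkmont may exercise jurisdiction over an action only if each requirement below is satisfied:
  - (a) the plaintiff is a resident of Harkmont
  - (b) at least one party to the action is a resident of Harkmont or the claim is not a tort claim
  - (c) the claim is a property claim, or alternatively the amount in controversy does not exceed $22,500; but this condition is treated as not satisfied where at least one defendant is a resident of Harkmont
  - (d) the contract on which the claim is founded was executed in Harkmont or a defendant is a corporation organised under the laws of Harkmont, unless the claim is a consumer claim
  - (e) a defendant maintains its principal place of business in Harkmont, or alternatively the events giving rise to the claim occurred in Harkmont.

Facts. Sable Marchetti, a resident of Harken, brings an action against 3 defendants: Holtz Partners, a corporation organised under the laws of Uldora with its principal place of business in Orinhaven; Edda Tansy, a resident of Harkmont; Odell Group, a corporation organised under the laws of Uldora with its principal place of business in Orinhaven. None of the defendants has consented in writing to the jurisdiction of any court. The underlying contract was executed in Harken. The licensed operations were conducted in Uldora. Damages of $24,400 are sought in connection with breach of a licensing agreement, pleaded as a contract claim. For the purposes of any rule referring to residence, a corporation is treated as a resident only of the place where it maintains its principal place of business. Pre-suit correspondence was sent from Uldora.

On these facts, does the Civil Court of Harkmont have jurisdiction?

The Civil Court of Harkmont:
  (a) The plaintiff resides in Harken, not Harkmont. Not satisfied.
  (b) Edda Tansy resides in Harkmont, so this disjunct is met. Met.
  (c) The claim is a contract claim, not a property claim; the amount in controversy is USD 24,400, above the $22,500 ceiling — every alternative fails. Not satisfied.
  (d) The contract was executed in Harken, not Harkmont; the corporate defendant(s) are organised in Uldora, not Harkmont — none of the alternatives is met. The proviso offers no rescue either, since the claim is a contract claim, not a consumer claim. Not met.
  (e) The corporate defendant(s) have their principal place of business in Orinhaven, not Harkmont; the operative events occurred in Uldora, not Harkmont — no alternative holds. Not met.
  → At least one condition fails; no jurisdiction.

No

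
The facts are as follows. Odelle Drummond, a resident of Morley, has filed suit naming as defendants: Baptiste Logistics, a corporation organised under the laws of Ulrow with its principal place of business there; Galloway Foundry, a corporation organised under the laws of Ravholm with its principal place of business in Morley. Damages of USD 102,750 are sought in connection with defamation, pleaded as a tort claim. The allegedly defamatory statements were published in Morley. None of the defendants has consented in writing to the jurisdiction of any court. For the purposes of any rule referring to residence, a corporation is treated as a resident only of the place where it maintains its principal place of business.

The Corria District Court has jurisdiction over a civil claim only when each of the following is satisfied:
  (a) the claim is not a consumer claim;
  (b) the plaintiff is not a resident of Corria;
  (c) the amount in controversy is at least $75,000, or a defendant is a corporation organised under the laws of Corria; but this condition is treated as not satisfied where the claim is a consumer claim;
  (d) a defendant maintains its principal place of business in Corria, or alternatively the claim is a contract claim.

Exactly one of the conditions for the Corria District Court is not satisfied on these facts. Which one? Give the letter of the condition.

The Corria District Court:
  (a) The claim is a tort claim, not a consumer claim. Met.
  (b) The plaintiff resides in Morley, which is not Corria. Condition met.
  (c) The amount in controversy is 102,750 dollars, which meets the $75,000 floor — that alternative is enough. The carve-out does not apply: the claim is a tort claim, not a consumer claim. Condition met.
  (d) The corporate defendant(s) have their principal place of business in Morley, Ulrow, not Corria; the claim is a tort claim, not a contract claim — none of the alternatives is met. Fails.
Only condition (d) fails.

(d)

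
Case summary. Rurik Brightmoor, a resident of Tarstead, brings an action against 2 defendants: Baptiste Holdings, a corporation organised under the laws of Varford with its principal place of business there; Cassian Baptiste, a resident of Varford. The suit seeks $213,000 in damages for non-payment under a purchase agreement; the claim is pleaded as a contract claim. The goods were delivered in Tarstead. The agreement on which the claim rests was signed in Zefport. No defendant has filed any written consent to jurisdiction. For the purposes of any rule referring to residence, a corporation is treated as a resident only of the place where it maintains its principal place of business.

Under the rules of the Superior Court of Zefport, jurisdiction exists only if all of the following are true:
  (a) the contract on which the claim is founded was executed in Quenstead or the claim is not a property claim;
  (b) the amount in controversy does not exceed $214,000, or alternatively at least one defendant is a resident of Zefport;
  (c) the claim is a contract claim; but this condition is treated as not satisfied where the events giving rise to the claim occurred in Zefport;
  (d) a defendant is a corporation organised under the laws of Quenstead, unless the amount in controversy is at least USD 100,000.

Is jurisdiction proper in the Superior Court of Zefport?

The Superior Court of Zefport:
  (a) The claim is a contract claim, not a property claim — that alternative is enough. Met.
  (b) The amount in controversy is USD 213,000, within the $214,000 ceiling, so this disjunct is met. Met.
  (c) The claim is a contract claim. The carve-out does not apply: the operative events occurred in Tarstead, not Zefport. Condition met.
  (d) The corporate defendant(s) are organised in Varford, not Quenstead. The proviso rescues it, though: the amount in controversy is $213,000, which meets the USD 100,000 floor. Condition met.
  → All conditions met; jurisdiction exists.

Yes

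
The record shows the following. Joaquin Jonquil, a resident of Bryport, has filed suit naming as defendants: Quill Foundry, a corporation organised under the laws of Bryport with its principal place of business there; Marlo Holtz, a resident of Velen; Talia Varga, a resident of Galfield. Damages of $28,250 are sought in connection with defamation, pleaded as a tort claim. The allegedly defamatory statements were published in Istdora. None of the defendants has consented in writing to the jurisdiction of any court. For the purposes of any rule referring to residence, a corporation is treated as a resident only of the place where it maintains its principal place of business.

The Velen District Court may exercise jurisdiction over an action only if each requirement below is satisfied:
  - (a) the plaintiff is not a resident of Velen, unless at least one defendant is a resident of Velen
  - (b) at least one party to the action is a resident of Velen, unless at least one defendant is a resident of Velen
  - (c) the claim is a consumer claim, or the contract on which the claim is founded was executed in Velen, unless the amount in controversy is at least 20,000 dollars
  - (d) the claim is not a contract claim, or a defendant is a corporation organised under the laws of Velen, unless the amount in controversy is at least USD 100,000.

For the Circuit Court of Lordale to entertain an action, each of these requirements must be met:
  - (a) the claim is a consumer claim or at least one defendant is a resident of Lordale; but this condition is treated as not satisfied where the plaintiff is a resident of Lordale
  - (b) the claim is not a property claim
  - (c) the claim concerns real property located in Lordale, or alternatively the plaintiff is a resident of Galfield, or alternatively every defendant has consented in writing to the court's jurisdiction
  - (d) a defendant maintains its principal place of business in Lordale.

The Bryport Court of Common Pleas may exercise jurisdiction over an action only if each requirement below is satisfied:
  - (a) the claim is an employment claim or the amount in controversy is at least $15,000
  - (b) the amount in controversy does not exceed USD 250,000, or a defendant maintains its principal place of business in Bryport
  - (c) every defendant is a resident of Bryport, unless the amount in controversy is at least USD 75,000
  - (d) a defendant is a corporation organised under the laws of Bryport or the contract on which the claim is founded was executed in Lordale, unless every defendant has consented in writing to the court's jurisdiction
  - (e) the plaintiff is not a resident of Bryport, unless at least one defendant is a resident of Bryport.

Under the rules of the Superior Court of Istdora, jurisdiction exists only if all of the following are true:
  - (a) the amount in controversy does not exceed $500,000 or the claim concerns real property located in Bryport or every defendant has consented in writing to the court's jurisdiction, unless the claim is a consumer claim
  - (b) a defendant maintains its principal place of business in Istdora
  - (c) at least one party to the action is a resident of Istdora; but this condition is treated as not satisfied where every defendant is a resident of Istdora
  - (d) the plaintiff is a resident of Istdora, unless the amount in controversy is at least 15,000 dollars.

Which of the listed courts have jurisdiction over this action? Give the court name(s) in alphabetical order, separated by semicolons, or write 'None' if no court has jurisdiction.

the Velen District Court

The Velen District Court:
  (a) The plaintiff resides in Bryport, which is not Velen. Met.
  (b) Marlo Holtz resides in Velen. Condition met.
  (c) The claim is a tort claim, not a consumer claim; no contract (and hence no place of execution) is alleged — none of the alternatives is met. However, the amount in controversy is 28,250 dollars, which meets the 20,000 dollars floor, so the 'unless' proviso supplies this condition. Met.
  (d) The claim is a tort claim, not a contract claim — that alternative is enough. Condition met.
  → All conditions met; jurisdiction exists.
The Circuit Court of Lordale:
  (a) The claim is a tort claim, not a consumer claim; no defendant resides in Lordale (they reside in Bryport, Velen, Galfield) — none of the alternatives is met. Condition not met.
  (b) The claim is a tort claim, not a property claim. Condition met.
  (c) The claim does not concern real property; the plaintiff resides in Bryport, not Galfield; no such written consent has been filed — none of the alternatives is met. Fails.
  (d) The corporate defendant(s) have their principal place of business in Bryport, not Lordale. Condition not met.
  → The court lacks jurisdiction.
The Bryport Court of Common Pleas:
  (a) The amount in controversy is $28,250, which meets the 15,000 dollars floor, so one alternative holds. Met.
  (b) The amount in controversy is 28,250 dollars, within the $250,000 ceiling — that alternative is enough. Satisfied.
  (c) The defendants reside as follows — Quill Foundry in Bryport, Marlo Holtz in Velen, Talia Varga in Galfield — not all in Bryport. Nor does the 'unless' clause help: the amount in controversy is USD 28,250, below the USD 75,000 floor. Not satisfied.
  (d) Quill Foundry is organised under the laws of Bryport, so this disjunct is met. Met.
  (e) The plaintiff resides in Bryport. However, Quill Foundry resides in Bryport, so the 'unless' proviso supplies this condition. Condition met.
  → At least one condition fails; no jurisdiction.
The Superior Court of Istdora:
  (a) The amount in controversy is $28,250, within the $500,000 ceiling — that alternative is enough. Met.
  (b) The corporate defendant(s) have their principal place of business in Bryport, not Istdora. Fails.
  (c) No party resides in Istdora. Fails.
  (d) The plaintiff resides in Bryport, not Istdora. However, the amount in controversy is $28,250, which meets the 15,000 dollars floor, so the 'unless' proviso supplies this condition. Condition met.
  → No jurisdiction.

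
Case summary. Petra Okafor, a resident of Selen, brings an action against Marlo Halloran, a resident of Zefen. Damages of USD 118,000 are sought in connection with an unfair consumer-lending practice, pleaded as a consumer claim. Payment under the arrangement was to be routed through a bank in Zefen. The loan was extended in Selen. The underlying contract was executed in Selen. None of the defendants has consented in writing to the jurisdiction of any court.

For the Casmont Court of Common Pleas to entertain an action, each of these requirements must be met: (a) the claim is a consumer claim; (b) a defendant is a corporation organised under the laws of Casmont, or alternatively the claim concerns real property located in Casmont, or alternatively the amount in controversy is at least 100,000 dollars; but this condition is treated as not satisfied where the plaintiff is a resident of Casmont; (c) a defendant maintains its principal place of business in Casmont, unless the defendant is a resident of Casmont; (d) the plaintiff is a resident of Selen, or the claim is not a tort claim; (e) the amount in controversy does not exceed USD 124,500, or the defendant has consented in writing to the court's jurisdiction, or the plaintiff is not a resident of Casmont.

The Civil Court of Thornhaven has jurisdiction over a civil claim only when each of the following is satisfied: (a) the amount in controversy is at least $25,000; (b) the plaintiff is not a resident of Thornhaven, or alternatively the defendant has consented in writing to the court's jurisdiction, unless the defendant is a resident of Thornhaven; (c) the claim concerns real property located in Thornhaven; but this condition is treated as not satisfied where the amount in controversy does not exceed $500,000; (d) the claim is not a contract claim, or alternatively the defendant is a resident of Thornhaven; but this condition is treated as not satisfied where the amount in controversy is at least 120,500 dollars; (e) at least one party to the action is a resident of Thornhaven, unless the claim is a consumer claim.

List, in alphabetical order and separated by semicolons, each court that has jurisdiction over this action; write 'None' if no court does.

The Casmont Court of Common Pleas:
  (a) The claim is a consumer claim. Condition met.
  (b) The amount in controversy is $118,000, which meets the $100,000 floor, so this disjunct is met. The exception is not triggered, since the plaintiff resides in Selen, not Casmont. Met.
  (c) No defendant is a corporation. The proviso offers no rescue either, since the defendant resides in Zefen, not Casmont. Not met.
  (d) The plaintiff resides in Selen, so this disjunct is met. Satisfied.
  (e) The amount in controversy is 118,000 dollars, within the 124,500 dollars ceiling, so one alternative holds. Condition met.
  → Not every requirement is met — no jurisdiction.
The Civil Court of Thornhaven:
  (a) The amount in controversy is $118,000, which meets the 25,000 dollars floor. Condition met.
  (b) The plaintiff resides in Selen, which is not Thornhaven, so this disjunct is met. Met.
  (c) The claim does not concern real property. Fails.
  (d) The claim is a consumer claim, not a contract claim, so this disjunct is met. The carve-out does not apply: the amount in controversy is $118,000, below the 120,500 dollars floor. Satisfied.
  (e) No party resides in Thornhaven. The proviso rescues it, though: the claim is a consumer claim. Condition met.
  → Not every requirement is met — no jurisdiction.

None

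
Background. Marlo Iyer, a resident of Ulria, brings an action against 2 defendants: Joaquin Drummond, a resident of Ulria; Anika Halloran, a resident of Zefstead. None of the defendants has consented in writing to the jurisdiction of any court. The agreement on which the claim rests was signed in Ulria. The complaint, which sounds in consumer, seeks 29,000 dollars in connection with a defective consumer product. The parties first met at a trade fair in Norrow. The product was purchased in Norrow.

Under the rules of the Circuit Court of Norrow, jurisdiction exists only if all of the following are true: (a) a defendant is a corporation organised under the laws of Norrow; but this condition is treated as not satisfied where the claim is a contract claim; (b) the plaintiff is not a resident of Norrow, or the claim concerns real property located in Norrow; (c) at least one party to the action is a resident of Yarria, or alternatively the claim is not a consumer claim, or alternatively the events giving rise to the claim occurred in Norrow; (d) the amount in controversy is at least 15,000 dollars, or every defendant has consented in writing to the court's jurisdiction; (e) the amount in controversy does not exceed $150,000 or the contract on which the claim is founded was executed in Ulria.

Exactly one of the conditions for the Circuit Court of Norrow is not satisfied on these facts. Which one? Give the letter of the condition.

(a)

The Circuit Court of Norrow:
  (a) No defendant is a corporation. Not satisfied.
  (b) The plaintiff resides in Ulria, which is not Norrow, which satisfies one of the alternatives. Condition met.
  (c) The operative events occurred in Norrow, which satisfies one of the alternatives. Condition met.
  (d) The amount in controversy is $29,000, which meets the USD 15,000 floor, so this disjunct is met. Met.
  (e) The amount in controversy is $29,000, within the $150,000 ceiling, so this disjunct is met. Condition met.
Only condition (a) fails.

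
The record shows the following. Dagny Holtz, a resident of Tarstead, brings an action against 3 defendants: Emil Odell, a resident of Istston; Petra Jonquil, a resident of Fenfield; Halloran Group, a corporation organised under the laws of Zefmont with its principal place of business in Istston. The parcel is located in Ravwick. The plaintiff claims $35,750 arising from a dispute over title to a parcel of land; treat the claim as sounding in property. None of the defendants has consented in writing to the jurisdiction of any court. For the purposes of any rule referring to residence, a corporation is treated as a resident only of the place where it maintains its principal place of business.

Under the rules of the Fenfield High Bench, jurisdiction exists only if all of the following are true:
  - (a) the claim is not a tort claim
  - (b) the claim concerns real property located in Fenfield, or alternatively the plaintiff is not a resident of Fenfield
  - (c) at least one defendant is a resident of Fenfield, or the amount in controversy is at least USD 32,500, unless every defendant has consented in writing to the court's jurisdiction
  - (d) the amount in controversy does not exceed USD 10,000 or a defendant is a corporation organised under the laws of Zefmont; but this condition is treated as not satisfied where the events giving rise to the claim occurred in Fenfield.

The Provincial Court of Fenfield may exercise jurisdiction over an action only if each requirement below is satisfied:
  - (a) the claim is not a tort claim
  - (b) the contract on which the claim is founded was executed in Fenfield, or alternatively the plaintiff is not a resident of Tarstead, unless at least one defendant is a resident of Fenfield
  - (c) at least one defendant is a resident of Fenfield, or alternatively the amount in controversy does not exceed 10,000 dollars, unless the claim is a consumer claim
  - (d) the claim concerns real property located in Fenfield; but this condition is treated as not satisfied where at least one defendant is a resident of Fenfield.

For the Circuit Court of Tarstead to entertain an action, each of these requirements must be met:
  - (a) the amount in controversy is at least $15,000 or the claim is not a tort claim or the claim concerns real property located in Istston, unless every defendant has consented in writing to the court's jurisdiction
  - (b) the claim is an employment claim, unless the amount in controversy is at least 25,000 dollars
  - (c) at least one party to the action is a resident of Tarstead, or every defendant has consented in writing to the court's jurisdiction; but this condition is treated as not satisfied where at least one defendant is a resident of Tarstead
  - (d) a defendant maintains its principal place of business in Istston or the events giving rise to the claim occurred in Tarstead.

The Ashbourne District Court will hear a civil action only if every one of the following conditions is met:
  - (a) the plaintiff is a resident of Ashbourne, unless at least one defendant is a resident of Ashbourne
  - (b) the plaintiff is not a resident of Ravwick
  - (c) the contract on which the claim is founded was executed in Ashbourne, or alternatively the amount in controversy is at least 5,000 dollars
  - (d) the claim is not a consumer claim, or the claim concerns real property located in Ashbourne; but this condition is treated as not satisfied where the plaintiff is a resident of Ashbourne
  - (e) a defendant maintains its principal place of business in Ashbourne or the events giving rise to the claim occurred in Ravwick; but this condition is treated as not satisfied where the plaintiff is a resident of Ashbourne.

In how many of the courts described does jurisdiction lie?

2

The Fenfield High Bench:
  (a) The claim is a property claim, not a tort claim. Satisfied.
  (b) The plaintiff resides in Tarstead, which is not Fenfield — that alternative is enough. Met.
  (c) Petra Jonquil resides in Fenfield — that alternative is enough. Satisfied.
  (d) Halloran Group is organised under the laws of Zefmont — that alternative is enough. The exception is not triggered, since the operative events occurred in Ravwick, not Fenfield. Satisfied.
  → Every requirement is satisfied — jurisdiction.
The Provincial Court of Fenfield:
  (a) The claim is a property claim, not a tort claim. Satisfied.
  (b) No contract (and hence no place of execution) is alleged; the plaintiff resides in Tarstead — every alternative fails. The proviso rescues it, though: Petra Jonquil resides in Fenfield. Satisfied.
  (c) Petra Jonquil resides in Fenfield, so one alternative holds. Condition met.
  (d) The property lies in Ravwick, not Fenfield. Condition not met.
  → No jurisdiction.
The Circuit Court of Tarstead:
  (a) The amount in controversy is USD 35,750, which meets the USD 15,000 floor — that alternative is enough. Satisfied.
  (b) The claim is a property claim, not an employment claim. But the amount in controversy is $35,750, which meets the USD 25,000 floor, and the 'unless' clause therefore excuses the requirement. Condition met.
  (c) Dagny Holtz resides in Tarstead, so this disjunct is met. The exception is not triggered, since no defendant resides in Tarstead (they reside in Istston, Fenfield, Istston). Met.
  (d) Halloran Group has its principal place of business in Istston, so this disjunct is met. Met.
  → Jurisdiction lies.
The Ashbourne District Court:
  (a) The plaintiff resides in Tarstead, not Ashbourne. The proviso offers no rescue either, since no defendant resides in Ashbourne (they reside in Istston, Fenfield, Istston). Fails.
  (b) The plaintiff resides in Tarstead, which is not Ravwick. Met.
  (c) The amount in controversy is $35,750, which meets the 5,000 dollars floor — that alternative is enough. Condition met.
  (d) The claim is a property claim, not a consumer claim, so this disjunct is met. And the carve-out is inapplicable — the plaintiff resides in Tarstead, not Ashbourne. Condition met.
  (e) The operative events occurred in Ravwick — that alternative is enough. And the carve-out is inapplicable — the plaintiff resides in Tarstead, not Ashbourne. Condition met.
  → The court lacks jurisdiction.
Courts with jurisdiction: the Fenfield High Bench, the Circuit Court of Tarstead — 2 in total.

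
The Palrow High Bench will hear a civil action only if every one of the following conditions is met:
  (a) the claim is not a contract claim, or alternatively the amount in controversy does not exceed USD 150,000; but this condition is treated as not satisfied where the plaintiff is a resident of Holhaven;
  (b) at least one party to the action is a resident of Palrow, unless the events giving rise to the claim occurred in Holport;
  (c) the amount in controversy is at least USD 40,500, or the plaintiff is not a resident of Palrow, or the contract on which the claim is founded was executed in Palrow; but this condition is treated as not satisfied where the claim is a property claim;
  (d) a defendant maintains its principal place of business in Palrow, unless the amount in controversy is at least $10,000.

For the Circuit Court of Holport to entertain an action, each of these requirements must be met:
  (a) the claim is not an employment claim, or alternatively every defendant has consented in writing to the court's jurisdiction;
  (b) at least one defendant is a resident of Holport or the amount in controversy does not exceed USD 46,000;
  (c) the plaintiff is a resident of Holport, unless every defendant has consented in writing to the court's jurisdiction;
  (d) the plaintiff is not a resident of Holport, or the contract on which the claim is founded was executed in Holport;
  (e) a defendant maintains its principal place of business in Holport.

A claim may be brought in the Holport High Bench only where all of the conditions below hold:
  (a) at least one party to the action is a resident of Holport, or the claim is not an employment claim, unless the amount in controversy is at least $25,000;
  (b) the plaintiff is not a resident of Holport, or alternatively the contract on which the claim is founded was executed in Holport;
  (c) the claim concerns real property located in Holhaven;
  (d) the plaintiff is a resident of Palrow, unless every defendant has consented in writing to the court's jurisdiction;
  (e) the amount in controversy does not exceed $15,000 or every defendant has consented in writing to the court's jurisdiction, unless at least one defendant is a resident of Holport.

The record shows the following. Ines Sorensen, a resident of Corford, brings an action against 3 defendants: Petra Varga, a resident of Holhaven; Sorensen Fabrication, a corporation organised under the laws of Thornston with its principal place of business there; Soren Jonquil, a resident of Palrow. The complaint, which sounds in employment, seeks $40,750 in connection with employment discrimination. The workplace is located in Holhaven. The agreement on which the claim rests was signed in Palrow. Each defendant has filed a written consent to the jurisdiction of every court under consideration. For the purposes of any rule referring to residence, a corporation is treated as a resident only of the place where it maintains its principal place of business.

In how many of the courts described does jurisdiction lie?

The Palrow High Bench:
  (a) The claim is an employment claim, not a contract claim, so one alternative holds. The carve-out does not apply: the plaintiff resides in Corford, not Holhaven. Satisfied.
  (b) Soren Jonquil resides in Palrow. Condition met.
  (c) The amount in controversy is 40,750 dollars, which meets the USD 40,500 floor — that alternative is enough. The carve-out does not apply: the claim is an employment claim, not a property claim. Condition met.
  (d) The corporate defendant(s) have their principal place of business in Thornston, not Palrow. However, the amount in controversy is USD 40,750, which meets the $10,000 floor, so the 'unless' proviso supplies this condition. Satisfied.
  → The court has jurisdiction.
The Circuit Court of Holport:
  (a) Every defendant has filed written consent, which satisfies one of the alternatives. Met.
  (b) The amount in controversy is 40,750 dollars, within the 46,000 dollars ceiling, so one alternative holds. Met.
  (c) The plaintiff resides in Corford, not Holport. The proviso rescues it, though: every defendant has filed written consent. Satisfied.
  (d) The plaintiff resides in Corford, which is not Holport, which satisfies one of the alternatives. Met.
  (e) The corporate defendant(s) have their principal place of business in Thornston, not Holport. Not met.
  → No jurisdiction.
The Holport High Bench:
  (a) No party resides in Holport; the claim is an employment claim — none of the alternatives is met. But the amount in controversy is 40,750 dollars, which meets the 25,000 dollars floor, and the 'unless' clause therefore excuses the requirement. Condition met.
  (b) The plaintiff resides in Corford, which is not Holport — that alternative is enough. Met.
  (c) The claim does not concern real property. Not met.
  (d) The plaintiff resides in Corford, not Palrow. However, every defendant has filed written consent, so the 'unless' proviso supplies this condition. Satisfied.
  (e) Every defendant has filed written consent, which satisfies one of the alternatives. Condition met.
  → The court lacks jurisdiction.
Courts with jurisdiction: the Palrow High Bench — 1 in total.

1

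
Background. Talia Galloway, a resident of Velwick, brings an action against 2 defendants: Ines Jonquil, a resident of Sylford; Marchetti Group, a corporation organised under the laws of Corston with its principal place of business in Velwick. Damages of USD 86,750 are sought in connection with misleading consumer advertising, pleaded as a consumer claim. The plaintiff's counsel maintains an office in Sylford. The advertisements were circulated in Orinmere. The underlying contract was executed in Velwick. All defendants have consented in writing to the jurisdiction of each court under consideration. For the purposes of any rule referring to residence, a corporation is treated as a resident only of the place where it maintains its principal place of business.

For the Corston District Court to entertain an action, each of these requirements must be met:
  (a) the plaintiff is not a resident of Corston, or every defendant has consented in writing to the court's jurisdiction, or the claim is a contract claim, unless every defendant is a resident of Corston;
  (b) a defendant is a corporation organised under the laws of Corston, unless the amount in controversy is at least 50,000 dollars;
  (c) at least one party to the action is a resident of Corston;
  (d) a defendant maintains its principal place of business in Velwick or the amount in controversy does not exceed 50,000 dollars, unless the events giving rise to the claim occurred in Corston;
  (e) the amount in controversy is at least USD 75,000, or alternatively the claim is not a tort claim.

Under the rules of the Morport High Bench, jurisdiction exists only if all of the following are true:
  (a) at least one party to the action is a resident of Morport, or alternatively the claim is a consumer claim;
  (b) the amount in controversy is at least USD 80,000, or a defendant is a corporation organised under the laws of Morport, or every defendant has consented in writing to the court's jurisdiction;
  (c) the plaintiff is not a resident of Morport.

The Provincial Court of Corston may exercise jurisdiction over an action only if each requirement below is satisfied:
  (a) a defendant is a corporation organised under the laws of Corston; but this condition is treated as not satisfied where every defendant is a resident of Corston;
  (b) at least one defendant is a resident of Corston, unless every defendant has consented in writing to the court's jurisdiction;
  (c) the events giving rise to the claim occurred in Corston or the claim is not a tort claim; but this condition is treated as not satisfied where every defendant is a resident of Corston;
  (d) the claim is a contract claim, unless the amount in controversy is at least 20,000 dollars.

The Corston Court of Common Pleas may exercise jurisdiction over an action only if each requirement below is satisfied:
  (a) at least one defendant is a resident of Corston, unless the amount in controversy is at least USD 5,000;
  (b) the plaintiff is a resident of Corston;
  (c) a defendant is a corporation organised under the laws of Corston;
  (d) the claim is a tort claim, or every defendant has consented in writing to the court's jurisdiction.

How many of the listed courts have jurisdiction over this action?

The Corston District Court:
  (a) The plaintiff resides in Velwick, which is not Corston — that alternative is enough. Met.
  (b) Marchetti Group is organised under the laws of Corston. Satisfied.
  (c) No party resides in Corston. Fails.
  (d) Marchetti Group has its principal place of business in Velwick, so one alternative holds. Met.
  (e) The amount in controversy is $86,750, which meets the USD 75,000 floor, so this disjunct is met. Satisfied.
  → No jurisdiction.
The Morport High Bench:
  (a) The claim is a consumer claim, so this disjunct is met. Condition met.
  (b) The amount in controversy is $86,750, which meets the USD 80,000 floor — that alternative is enough. Met.
  (c) The plaintiff resides in Velwick, which is not Morport. Satisfied.
  → Jurisdiction lies.
The Provincial Court of Corston:
  (a) Marchetti Group is organised under the laws of Corston. And the carve-out is inapplicable — the defendants reside as follows — Ines Jonquil in Sylford, Marchetti Group in Velwick — not all in Corston. Met.
  (b) No defendant resides in Corston (they reside in Sylford, Velwick). The proviso rescues it, though: every defendant has filed written consent. Satisfied.
  (c) The claim is a consumer claim, not a tort claim, so this disjunct is met. And the carve-out is inapplicable — the defendants reside as follows — Ines Jonquil in Sylford, Marchetti Group in Velwick — not all in Corston. Met.
  (d) The claim is a consumer claim, not a contract claim. But the amount in controversy is 86,750 dollars, which meets the USD 20,000 floor, and the 'unless' clause therefore excuses the requirement. Condition met.
  → The court has jurisdiction.
The Corston Court of Common Pleas:
  (a) No defendant resides in Corston (they reside in Sylford, Velwick). But the amount in controversy is 86,750 dollars, which meets the $5,000 floor, and the 'unless' clause therefore excuses the requirement. Met.
  (b) The plaintiff resides in Velwick, not Corston. Not satisfied.
  (c) Marchetti Group is organised under the laws of Corston. Condition met.
  (d) Every defendant has filed written consent, which satisfies one of the alternatives. Condition met.
  → At least one condition fails; no jurisdiction.
Courts with jurisdiction: the Morport High Bench, the Provincial Court of Corston — 2 in total.

2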